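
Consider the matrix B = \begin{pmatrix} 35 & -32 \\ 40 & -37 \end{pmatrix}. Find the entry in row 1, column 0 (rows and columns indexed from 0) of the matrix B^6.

Characteristic polynomial: λ^2 + 2λ - 15 = (λ - 3)(λ + 5), so the eigenvalues are -5, 3.
λ=-5: eigenvector (4, 5).
λ=3: eigenvector (-1, -1).
P = [[4, -1], [5, -1]], D = diag(-5, 3), P⁻¹ = [[-1, 1], [-5, 4]].
B⁶ = P·diag(15625, 729)·P⁻¹ = [[-58855, 59584], [-74480, 75209]].
The requested entry is -74480.

-74480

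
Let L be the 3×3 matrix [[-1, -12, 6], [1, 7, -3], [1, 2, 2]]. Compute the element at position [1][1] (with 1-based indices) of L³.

Characteristic polynomial: t^3 - 8t^2 + 17t - 10 = (t - 5)(t - 2)(t - 1), so the eigenvalues are 1, 2, 5.
t=1: eigenvector (3, -1, -1).
t=5: eigenvector (-2, 1, 0).
t=2: eigenvector (-2, 1, 1).
P = [[3, -2, -2], [-1, 1, 1], [-1, 0, 1]], D = diag(1, 5, 2), P⁻¹ = [[1, 2, 0], [0, 1, -1], [1, 2, 1]].
L³ = P·diag(1, 125, 8)·P⁻¹ = [[-13, -276, 234], [7, 139, -117], [7, 14, 8]].
The requested entry is -13.

-13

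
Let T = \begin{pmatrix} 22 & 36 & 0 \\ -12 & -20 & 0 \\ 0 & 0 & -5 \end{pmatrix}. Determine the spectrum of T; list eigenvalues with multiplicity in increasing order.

-5, -2, 4

Characteristic polynomial: p(λ) = λ^3 + 3λ^2 - 18λ - 40 = (λ - 4)(λ + 2)(λ + 5).
Roots (with multiplicity): -5, -2, 4.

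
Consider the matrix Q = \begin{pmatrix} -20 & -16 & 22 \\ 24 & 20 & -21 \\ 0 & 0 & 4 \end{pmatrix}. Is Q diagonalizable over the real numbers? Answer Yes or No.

No

Characteristic polynomial: p(s) = s^3 - 4s^2 - 16s + 64 = (s - 4)^2(s + 4).
s = 4 has algebraic multiplicity 2; rank(Q − 4I) = 2, so geometric multiplicity = 1.
Geometric multiplicity < algebraic multiplicity, so Q is not diagonalizable.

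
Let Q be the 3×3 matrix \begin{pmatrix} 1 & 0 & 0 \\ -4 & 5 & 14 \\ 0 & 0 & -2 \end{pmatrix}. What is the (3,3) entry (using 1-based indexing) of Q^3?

Characteristic polynomial: μ^3 - 4μ^2 - 7μ + 10 = (μ - 5)(μ - 1)(μ + 2), so the eigenvalues are -2, 1, 5.
μ=-2: eigenvector (0, -2, 1).
μ=5: eigenvector (0, 1, 0).
μ=1: eigenvector (1, 1, 0).
P = [[0, 0, 1], [-2, 1, 1], [1, 0, 0]], D = diag(-2, 5, 1), P⁻¹ = [[0, 0, 1], [-1, 1, 2], [1, 0, 0]].
Q³ = P·diag(-8, 125, 1)·P⁻¹ = [[1, 0, 0], [-124, 125, 266], [0, 0, -8]].
The requested entry is -8.

-8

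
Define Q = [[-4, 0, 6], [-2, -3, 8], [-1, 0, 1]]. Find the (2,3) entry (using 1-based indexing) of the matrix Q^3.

80

Characteristic polynomial: s^3 + 6s^2 + 11s + 6 = (s + 1)(s + 2)(s + 3), so the eigenvalues are -3, -2, -1.
s=-2: eigenvector (3, 2, 1).
s=-3: eigenvector (0, 1, 0).
s=-1: eigenvector (2, 2, 1).
P = [[3, 0, 2], [2, 1, 2], [1, 0, 1]], D = diag(-2, -3, -1), P⁻¹ = [[1, 0, -2], [0, 1, -2], [-1, 0, 3]].
Q³ = P·diag(-8, -27, -1)·P⁻¹ = [[-22, 0, 42], [-14, -27, 80], [-7, 0, 13]].
The requested entry is 80.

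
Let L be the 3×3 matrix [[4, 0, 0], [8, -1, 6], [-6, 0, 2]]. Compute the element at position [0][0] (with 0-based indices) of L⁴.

Characteristic polynomial: μ^3 - 5μ^2 + 2μ + 8 = (μ - 4)(μ - 2)(μ + 1), so the eigenvalues are -1, 2, 4.
μ=-1: eigenvector (0, 1, 0).
μ=4: eigenvector (1, -2, -3).
μ=2: eigenvector (0, 2, 1).
P = [[0, 1, 0], [1, -2, 2], [0, -3, 1]], D = diag(-1, 4, 2), P⁻¹ = [[-4, 1, -2], [1, 0, 0], [3, 0, 1]].
L⁴ = P·diag(1, 256, 16)·P⁻¹ = [[256, 0, 0], [-420, 1, 30], [-720, 0, 16]].
The requested entry is 256.

256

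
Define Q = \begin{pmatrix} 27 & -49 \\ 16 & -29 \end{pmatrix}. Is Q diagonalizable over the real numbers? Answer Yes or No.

No

Characteristic polynomial: p(μ) = μ^2 + 2μ + 1 = (μ + 1)^2.
μ = -1 has algebraic multiplicity 2; rank(Q + 1I) = 1, so geometric multiplicity = 1.
Geometric multiplicity < algebraic multiplicity, so Q is not diagonalizable.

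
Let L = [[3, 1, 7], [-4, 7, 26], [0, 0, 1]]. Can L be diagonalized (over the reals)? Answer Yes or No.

No

Characteristic polynomial: p(μ) = μ^3 - 11μ^2 + 35μ - 25 = (μ - 5)^2(μ - 1).
μ = 5 has algebraic multiplicity 2; rank(L − 5I) = 2, so geometric multiplicity = 1.
Geometric multiplicity < algebraic multiplicity, so L is not diagonalizable.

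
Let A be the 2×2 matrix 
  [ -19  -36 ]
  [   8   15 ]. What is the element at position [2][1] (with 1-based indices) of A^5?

968

Characteristic polynomial: μ^2 + 4μ + 3 = (μ + 1)(μ + 3), so the eigenvalues are -3, -1.
μ=-3: eigenvector (9, -4).
μ=-1: eigenvector (-2, 1).
P = [[9, -2], [-4, 1]], D = diag(-3, -1), P⁻¹ = [[1, 2], [4, 9]].
A⁵ = P·diag(-243, -1)·P⁻¹ = [[-2179, -4356], [968, 1935]].
The requested entry is 968.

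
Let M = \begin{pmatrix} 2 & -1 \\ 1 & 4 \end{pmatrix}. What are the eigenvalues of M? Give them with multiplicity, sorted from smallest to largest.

Characteristic polynomial: p(μ) = μ^2 - 6μ + 9 = (μ - 3)^2.
Roots (with multiplicity): 3, 3.

3, 3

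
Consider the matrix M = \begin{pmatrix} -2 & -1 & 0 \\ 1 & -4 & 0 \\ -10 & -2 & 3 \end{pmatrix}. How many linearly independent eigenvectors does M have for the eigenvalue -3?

1

M + 3I = [[1, -1, 0], [1, -1, 0], [-10, -2, 6]].
This matrix has rank 2, so its null space has dimension 3 − 2 = 1.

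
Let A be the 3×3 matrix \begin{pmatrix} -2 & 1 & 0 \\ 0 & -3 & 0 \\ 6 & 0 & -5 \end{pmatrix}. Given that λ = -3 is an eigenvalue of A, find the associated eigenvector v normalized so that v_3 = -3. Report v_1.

A + 3I = [[1, 1, 0], [0, 0, 0], [6, 0, -2]].
Solving (A + 3I)v = 0 gives the eigenspace spanned by (-1, 1, -3).
With v_3 = -3, v = (-1, 1, -3), so v_1 = -1.

-1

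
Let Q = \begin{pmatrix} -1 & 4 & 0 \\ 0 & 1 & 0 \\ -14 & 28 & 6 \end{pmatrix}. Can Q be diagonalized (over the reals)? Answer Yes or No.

Yes

Characteristic polynomial: p(λ) = λ^3 - 6λ^2 - λ + 6 = (λ - 6)(λ - 1)(λ + 1).
All 3 eigenvalues are distinct, so Q is diagonalizable.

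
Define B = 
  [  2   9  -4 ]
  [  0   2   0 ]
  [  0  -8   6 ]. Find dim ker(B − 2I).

1

B − 2I = [[0, 9, -4], [0, 0, 0], [0, -8, 4]].
This matrix has rank 2, so its null space has dimension 3 − 2 = 1.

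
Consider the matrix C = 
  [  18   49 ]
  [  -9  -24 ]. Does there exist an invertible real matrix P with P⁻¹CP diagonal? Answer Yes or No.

Characteristic polynomial: p(μ) = μ^2 + 6μ + 9 = (μ + 3)^2.
μ = -3 has algebraic multiplicity 2; rank(C + 3I) = 1, so geometric multiplicity = 1.
Geometric multiplicity < algebraic multiplicity, so C is not diagonalizable.

No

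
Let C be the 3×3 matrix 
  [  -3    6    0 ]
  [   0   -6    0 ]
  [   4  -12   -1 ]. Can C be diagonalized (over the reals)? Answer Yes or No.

Characteristic polynomial: p(μ) = μ^3 + 10μ^2 + 27μ + 18 = (μ + 1)(μ + 3)(μ + 6).
All 3 eigenvalues are distinct, so C is diagonalizable.

Yes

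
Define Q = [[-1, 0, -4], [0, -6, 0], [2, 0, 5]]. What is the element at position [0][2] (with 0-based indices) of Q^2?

Characteristic polynomial: s^3 + 2s^2 - 21s + 18 = (s - 3)(s - 1)(s + 6), so the eigenvalues are -6, 1, 3.
s=1: eigenvector (-2, 0, 1).
s=-6: eigenvector (0, 1, 0).
s=3: eigenvector (-1, 0, 1).
P = [[-2, 0, -1], [0, 1, 0], [1, 0, 1]], D = diag(1, -6, 3), P⁻¹ = [[-1, 0, -1], [0, 1, 0], [1, 0, 2]].
Q² = P·diag(1, 36, 9)·P⁻¹ = [[-7, 0, -16], [0, 36, 0], [8, 0, 17]].
The requested entry is -16.

-16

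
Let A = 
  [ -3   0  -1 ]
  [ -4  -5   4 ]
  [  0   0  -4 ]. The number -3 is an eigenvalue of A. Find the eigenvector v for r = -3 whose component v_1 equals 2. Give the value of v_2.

-4

A + 3I = [[0, 0, -1], [-4, -2, 4], [0, 0, -1]].
Solving (A + 3I)v = 0 gives the eigenspace spanned by (2, -4, 0).
With v_1 = 2, v = (2, -4, 0), so v_2 = -4.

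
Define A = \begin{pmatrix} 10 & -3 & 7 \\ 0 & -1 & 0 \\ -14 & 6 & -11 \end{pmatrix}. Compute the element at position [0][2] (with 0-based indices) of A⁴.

Characteristic polynomial: t^3 + 2t^2 - 11t - 12 = (t - 3)(t + 1)(t + 4), so the eigenvalues are -4, -1, 3.
t=-4: eigenvector (1, 0, -2).
t=-1: eigenvector (-1, 1, 2).
t=3: eigenvector (1, 0, -1).
P = [[1, -1, 1], [0, 1, 0], [-2, 2, -1]], D = diag(-4, -1, 3), P⁻¹ = [[-1, 1, -1], [0, 1, 0], [2, 0, 1]].
A⁴ = P·diag(256, 1, 81)·P⁻¹ = [[-94, 255, -175], [0, 1, 0], [350, -510, 431]].
The requested entry is -175.

-175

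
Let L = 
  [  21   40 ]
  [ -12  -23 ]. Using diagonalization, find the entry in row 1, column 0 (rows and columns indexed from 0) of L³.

-84

Characteristic polynomial: t^2 + 2t - 3 = (t - 1)(t + 3), so the eigenvalues are -3, 1.
t=-3: eigenvector (-5, 3).
t=1: eigenvector (-2, 1).
P = [[-5, -2], [3, 1]], D = diag(-3, 1), P⁻¹ = [[1, 2], [-3, -5]].
L³ = P·diag(-27, 1)·P⁻¹ = [[141, 280], [-84, -167]].
The requested entry is -84.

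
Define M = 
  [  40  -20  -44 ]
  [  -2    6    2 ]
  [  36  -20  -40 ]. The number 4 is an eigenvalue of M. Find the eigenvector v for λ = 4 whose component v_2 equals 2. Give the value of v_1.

6

M − 4I = [[36, -20, -44], [-2, 2, 2], [36, -20, -44]].
Solving (M − 4I)v = 0 gives the eigenspace spanned by (6, 2, 4).
With v_2 = 2, v = (6, 2, 4), so v_1 = 6.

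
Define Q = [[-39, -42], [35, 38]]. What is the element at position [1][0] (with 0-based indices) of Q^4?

-875

Characteristic polynomial: t^2 + t - 12 = (t - 3)(t + 4), so the eigenvalues are -4, 3.
t=3: eigenvector (-1, 1).
t=-4: eigenvector (6, -5).
P = [[-1, 6], [1, -5]], D = diag(3, -4), P⁻¹ = [[5, 6], [1, 1]].
Q⁴ = P·diag(81, 256)·P⁻¹ = [[1131, 1050], [-875, -794]].
The requested entry is -875.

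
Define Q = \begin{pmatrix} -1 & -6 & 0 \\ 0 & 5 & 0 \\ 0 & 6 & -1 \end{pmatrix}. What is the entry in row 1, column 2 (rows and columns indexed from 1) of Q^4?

Characteristic polynomial: r^3 - 3r^2 - 9r - 5 = (r - 5)(r + 1)^2, so the eigenvalues are -1, -1, 5.
r=-1: eigenvector (1, 0, 0).
r=5: eigenvector (-1, 1, 1).
r=-1: eigenvector (-1, 0, 1).
P = [[1, -1, -1], [0, 1, 0], [0, 1, 1]], D = diag(-1, 5, -1), P⁻¹ = [[1, 0, 1], [0, 1, 0], [0, -1, 1]].
Q⁴ = P·diag(1, 625, 1)·P⁻¹ = [[1, -624, 0], [0, 625, 0], [0, 624, 1]].
The requested entry is -624.

-624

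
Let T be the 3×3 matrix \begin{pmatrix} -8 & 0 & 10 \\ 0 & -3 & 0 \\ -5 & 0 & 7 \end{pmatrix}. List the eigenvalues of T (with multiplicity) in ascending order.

-3, -3, 2

Characteristic polynomial: p(s) = s^3 + 4s^2 - 3s - 18 = (s - 2)(s + 3)^2.
Roots (with multiplicity): -3, -3, 2.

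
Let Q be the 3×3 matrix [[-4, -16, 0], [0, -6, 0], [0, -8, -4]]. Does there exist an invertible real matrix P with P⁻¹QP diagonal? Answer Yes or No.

Yes

Characteristic polynomial: p(μ) = μ^3 + 14μ^2 + 64μ + 96 = (μ + 4)^2(μ + 6).
μ = -4 has algebraic multiplicity 2; rank(Q + 4I) = 1, so geometric multiplicity = 2.
Every eigenvalue has geometric = algebraic multiplicity, so Q is diagonalizable.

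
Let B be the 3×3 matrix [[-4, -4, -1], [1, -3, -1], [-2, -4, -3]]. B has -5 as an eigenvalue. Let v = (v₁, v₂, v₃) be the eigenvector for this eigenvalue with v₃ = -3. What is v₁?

B + 5I = [[1, -4, -1], [1, 2, -1], [-2, -4, 2]].
Solving (B + 5I)v = 0 gives the eigenspace spanned by (-3, 0, -3).
With v₃ = -3, v = (-3, 0, -3), so v₁ = -3.

-3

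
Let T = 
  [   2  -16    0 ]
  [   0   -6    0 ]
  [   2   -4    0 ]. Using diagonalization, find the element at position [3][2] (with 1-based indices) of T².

Characteristic polynomial: λ^3 + 4λ^2 - 12λ = λ(λ - 2)(λ + 6), so the eigenvalues are -6, 0, 2.
λ=2: eigenvector (1, 0, 1).
λ=-6: eigenvector (2, 1, 0).
λ=0: eigenvector (0, 0, 1).
P = [[1, 2, 0], [0, 1, 0], [1, 0, 1]], D = diag(2, -6, 0), P⁻¹ = [[1, -2, 0], [0, 1, 0], [-1, 2, 1]].
T² = P·diag(4, 36, 0)·P⁻¹ = [[4, 64, 0], [0, 36, 0], [4, -8, 0]].
The requested entry is -8.

-8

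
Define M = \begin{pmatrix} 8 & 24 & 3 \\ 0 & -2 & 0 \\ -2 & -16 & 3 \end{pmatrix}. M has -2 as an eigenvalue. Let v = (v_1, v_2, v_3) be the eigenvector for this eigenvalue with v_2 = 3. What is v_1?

M + 2I = [[10, 24, 3], [0, 0, 0], [-2, -16, 5]].
Solving (M + 2I)v = 0 gives the eigenspace spanned by (-9, 3, 6).
With v_2 = 3, v = (-9, 3, 6), so v_1 = -9.

-9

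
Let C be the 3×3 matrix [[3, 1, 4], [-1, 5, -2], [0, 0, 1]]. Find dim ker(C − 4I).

1

C − 4I = [[-1, 1, 4], [-1, 1, -2], [0, 0, -3]].
This matrix has rank 2, so its null space has dimension 3 − 2 = 1.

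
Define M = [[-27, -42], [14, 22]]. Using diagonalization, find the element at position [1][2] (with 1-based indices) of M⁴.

Characteristic polynomial: s^2 + 5s - 6 = (s - 1)(s + 6), so the eigenvalues are -6, 1.
s=-6: eigenvector (-2, 1).
s=1: eigenvector (-3, 2).
P = [[-2, -3], [1, 2]], D = diag(-6, 1), P⁻¹ = [[-2, -3], [1, 2]].
M⁴ = P·diag(1296, 1)·P⁻¹ = [[5181, 7770], [-2590, -3884]].
The requested entry is 7770.

7770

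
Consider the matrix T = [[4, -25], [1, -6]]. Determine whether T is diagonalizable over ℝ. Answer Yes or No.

No

Characteristic polynomial: p(μ) = μ^2 + 2μ + 1 = (μ + 1)^2.
μ = -1 has algebraic multiplicity 2; rank(T + 1I) = 1, so geometric multiplicity = 1.
Geometric multiplicity < algebraic multiplicity, so T is not diagonalizable.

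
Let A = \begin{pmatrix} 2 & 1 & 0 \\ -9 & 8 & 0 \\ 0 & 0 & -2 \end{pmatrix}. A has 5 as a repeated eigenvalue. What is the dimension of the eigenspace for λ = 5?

A − 5I = [[-3, 1, 0], [-9, 3, 0], [0, 0, -7]].
This matrix has rank 2, so its null space has dimension 3 − 2 = 1.

1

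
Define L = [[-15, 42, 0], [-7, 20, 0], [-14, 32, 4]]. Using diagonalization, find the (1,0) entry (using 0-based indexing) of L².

-35

Characteristic polynomial: t^3 - 9t^2 + 14t + 24 = (t - 6)(t - 4)(t + 1), so the eigenvalues are -1, 4, 6.
t=6: eigenvector (2, 1, 2).
t=-1: eigenvector (3, 1, 2).
t=4: eigenvector (0, 0, 1).
P = [[2, 3, 0], [1, 1, 0], [2, 2, 1]], D = diag(6, -1, 4), P⁻¹ = [[-1, 3, 0], [1, -2, 0], [0, -2, 1]].
L² = P·diag(36, 1, 16)·P⁻¹ = [[-69, 210, 0], [-35, 106, 0], [-70, 180, 16]].
The requested entry is -35.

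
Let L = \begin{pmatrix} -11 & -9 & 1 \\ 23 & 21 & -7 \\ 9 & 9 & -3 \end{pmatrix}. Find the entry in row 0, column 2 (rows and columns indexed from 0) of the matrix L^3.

Characteristic polynomial: r^3 - 7r^2 + 36 = (r - 6)(r - 3)(r + 2), so the eigenvalues are -2, 3, 6.
r=3: eigenvector (-3, 5, 3).
r=6: eigenvector (-1, 2, 1).
r=-2: eigenvector (1, -1, 0).
P = [[-3, -1, 1], [5, 2, -1], [3, 1, 0]], D = diag(3, 6, -2), P⁻¹ = [[-1, -1, 1], [3, 3, -2], [1, 0, 1]].
L³ = P·diag(27, 216, -8)·P⁻¹ = [[-575, -567, 343], [1169, 1161, -721], [567, 567, -351]].
The requested entry is 343.

343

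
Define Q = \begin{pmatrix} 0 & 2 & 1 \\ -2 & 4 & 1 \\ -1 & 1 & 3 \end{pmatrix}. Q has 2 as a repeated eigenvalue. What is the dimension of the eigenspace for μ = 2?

Q − 2I = [[-2, 2, 1], [-2, 2, 1], [-1, 1, 1]].
This matrix has rank 2, so its null space has dimension 3 − 2 = 1.

1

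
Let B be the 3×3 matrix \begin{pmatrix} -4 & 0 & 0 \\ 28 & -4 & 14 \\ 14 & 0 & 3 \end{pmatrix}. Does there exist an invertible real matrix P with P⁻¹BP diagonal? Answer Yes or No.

Characteristic polynomial: p(t) = t^3 + 5t^2 - 8t - 48 = (t - 3)(t + 4)^2.
t = -4 has algebraic multiplicity 2; rank(B + 4I) = 1, so geometric multiplicity = 2.
Every eigenvalue has geometric = algebraic multiplicity, so B is diagonalizable.

Yes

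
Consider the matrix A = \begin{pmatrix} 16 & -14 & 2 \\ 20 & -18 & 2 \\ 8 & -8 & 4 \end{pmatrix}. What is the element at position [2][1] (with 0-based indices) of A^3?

-128

Characteristic polynomial: μ^3 - 2μ^2 - 16μ + 32 = (μ - 4)(μ - 2)(μ + 4), so the eigenvalues are -4, 2, 4.
μ=4: eigenvector (1, 1, 1).
μ=2: eigenvector (1, 1, 0).
μ=-4: eigenvector (-2, -3, -1).
P = [[1, 1, -2], [1, 1, -3], [1, 0, -1]], D = diag(4, 2, -4), P⁻¹ = [[1, -1, 1], [2, -1, -1], [1, -1, 0]].
A³ = P·diag(64, 8, -64)·P⁻¹ = [[208, -200, 56], [272, -264, 56], [128, -128, 64]].
The requested entry is -128.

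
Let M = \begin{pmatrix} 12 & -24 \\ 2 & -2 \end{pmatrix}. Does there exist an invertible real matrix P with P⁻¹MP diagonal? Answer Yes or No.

Characteristic polynomial: p(λ) = λ^2 - 10λ + 24 = (λ - 6)(λ - 4).
All 2 eigenvalues are distinct, so M is diagonalizable.

Yes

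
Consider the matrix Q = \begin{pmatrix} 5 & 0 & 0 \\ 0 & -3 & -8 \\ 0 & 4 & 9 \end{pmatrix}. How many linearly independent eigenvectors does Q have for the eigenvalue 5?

Q − 5I = [[0, 0, 0], [0, -8, -8], [0, 4, 4]].
This matrix has rank 1, so its null space has dimension 3 − 1 = 2.

2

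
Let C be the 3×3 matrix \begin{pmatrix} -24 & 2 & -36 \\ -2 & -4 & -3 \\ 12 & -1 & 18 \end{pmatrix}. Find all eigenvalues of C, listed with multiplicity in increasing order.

Characteristic polynomial: p(λ) = λ^3 + 10λ^2 + 25λ = λ(λ + 5)^2.
Roots (with multiplicity): -5, -5, 0.

-5, -5, 0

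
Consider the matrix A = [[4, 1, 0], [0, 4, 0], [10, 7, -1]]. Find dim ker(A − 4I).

A − 4I = [[0, 1, 0], [0, 0, 0], [10, 7, -5]].
This matrix has rank 2, so its null space has dimension 3 − 2 = 1.

1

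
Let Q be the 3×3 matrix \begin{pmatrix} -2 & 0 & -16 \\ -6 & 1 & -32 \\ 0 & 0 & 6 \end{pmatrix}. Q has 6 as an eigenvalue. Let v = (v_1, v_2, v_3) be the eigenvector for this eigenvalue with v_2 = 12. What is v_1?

6

Q − 6I = [[-8, 0, -16], [-6, -5, -32], [0, 0, 0]].
Solving (Q − 6I)v = 0 gives the eigenspace spanned by (6, 12, -3).
With v_2 = 12, v = (6, 12, -3), so v_1 = 6.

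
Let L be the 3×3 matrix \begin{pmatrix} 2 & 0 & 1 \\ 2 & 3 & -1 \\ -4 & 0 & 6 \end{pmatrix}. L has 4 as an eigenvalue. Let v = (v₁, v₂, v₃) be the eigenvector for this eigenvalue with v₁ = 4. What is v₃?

L − 4I = [[-2, 0, 1], [2, -1, -1], [-4, 0, 2]].
Solving (L − 4I)v = 0 gives the eigenspace spanned by (4, 0, 8).
With v₁ = 4, v = (4, 0, 8), so v₃ = 8.

8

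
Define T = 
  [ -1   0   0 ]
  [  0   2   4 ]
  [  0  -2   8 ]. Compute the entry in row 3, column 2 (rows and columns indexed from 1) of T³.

Characteristic polynomial: λ^3 - 9λ^2 + 14λ + 24 = (λ - 6)(λ - 4)(λ + 1), so the eigenvalues are -1, 4, 6.
λ=-1: eigenvector (1, 0, 0).
λ=4: eigenvector (0, 2, 1).
λ=6: eigenvector (0, 1, 1).
P = [[1, 0, 0], [0, 2, 1], [0, 1, 1]], D = diag(-1, 4, 6), P⁻¹ = [[1, 0, 0], [0, 1, -1], [0, -1, 2]].
T³ = P·diag(-1, 64, 216)·P⁻¹ = [[-1, 0, 0], [0, -88, 304], [0, -152, 368]].
The requested entry is -152.

-152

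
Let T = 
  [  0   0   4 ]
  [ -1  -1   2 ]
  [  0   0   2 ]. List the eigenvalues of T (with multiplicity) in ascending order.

-1, 0, 2

Characteristic polynomial: p(λ) = λ^3 - λ^2 - 2λ = λ(λ - 2)(λ + 1).
Roots (with multiplicity): -1, 0, 2.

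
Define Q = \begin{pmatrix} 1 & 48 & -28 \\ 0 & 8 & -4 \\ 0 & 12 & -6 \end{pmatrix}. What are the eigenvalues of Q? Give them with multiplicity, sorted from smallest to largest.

Characteristic polynomial: p(r) = r^3 - 3r^2 + 2r = r(r - 2)(r - 1).
Roots (with multiplicity): 0, 1, 2.

0, 1, 2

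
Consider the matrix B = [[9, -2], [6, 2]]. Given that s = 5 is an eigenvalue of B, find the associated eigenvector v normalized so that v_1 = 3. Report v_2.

B − 5I = [[4, -2], [6, -3]].
Solving (B − 5I)v = 0 gives the eigenspace spanned by (3, 6).
With v_1 = 3, v = (3, 6), so v_2 = 6.

6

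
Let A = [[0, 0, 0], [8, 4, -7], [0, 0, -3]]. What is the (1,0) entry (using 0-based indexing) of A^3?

128

Characteristic polynomial: λ^3 - λ^2 - 12λ = λ(λ - 4)(λ + 3), so the eigenvalues are -3, 0, 4.
λ=-3: eigenvector (0, 1, 1).
λ=4: eigenvector (0, 1, 0).
λ=0: eigenvector (1, -2, 0).
P = [[0, 0, 1], [1, 1, -2], [1, 0, 0]], D = diag(-3, 4, 0), P⁻¹ = [[0, 0, 1], [2, 1, -1], [1, 0, 0]].
A³ = P·diag(-27, 64, 0)·P⁻¹ = [[0, 0, 0], [128, 64, -91], [0, 0, -27]].
The requested entry is 128.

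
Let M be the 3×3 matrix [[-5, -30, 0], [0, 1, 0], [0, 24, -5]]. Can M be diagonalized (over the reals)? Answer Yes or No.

Characteristic polynomial: p(t) = t^3 + 9t^2 + 15t - 25 = (t - 1)(t + 5)^2.
t = -5 has algebraic multiplicity 2; rank(M + 5I) = 1, so geometric multiplicity = 2.
Every eigenvalue has geometric = algebraic multiplicity, so M is diagonalizable.

Yes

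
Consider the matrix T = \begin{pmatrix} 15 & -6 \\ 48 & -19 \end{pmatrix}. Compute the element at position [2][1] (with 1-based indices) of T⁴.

-1920

Characteristic polynomial: λ^2 + 4λ + 3 = (λ + 1)(λ + 3), so the eigenvalues are -3, -1.
λ=-1: eigenvector (-3, -8).
λ=-3: eigenvector (1, 3).
P = [[-3, 1], [-8, 3]], D = diag(-1, -3), P⁻¹ = [[-3, 1], [-8, 3]].
T⁴ = P·diag(1, 81)·P⁻¹ = [[-639, 240], [-1920, 721]].
The requested entry is -1920.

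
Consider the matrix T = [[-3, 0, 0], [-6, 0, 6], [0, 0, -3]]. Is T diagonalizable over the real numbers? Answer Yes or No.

Characteristic polynomial: p(μ) = μ^3 + 6μ^2 + 9μ = μ(μ + 3)^2.
μ = -3 has algebraic multiplicity 2; rank(T + 3I) = 1, so geometric multiplicity = 2.
Every eigenvalue has geometric = algebraic multiplicity, so T is diagonalizable.

Yes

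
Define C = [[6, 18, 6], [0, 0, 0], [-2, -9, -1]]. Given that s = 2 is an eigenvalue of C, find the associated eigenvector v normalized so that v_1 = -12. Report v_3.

C − 2I = [[4, 18, 6], [0, -2, 0], [-2, -9, -3]].
Solving (C − 2I)v = 0 gives the eigenspace spanned by (-12, 0, 8).
With v_1 = -12, v = (-12, 0, 8), so v_3 = 8.

8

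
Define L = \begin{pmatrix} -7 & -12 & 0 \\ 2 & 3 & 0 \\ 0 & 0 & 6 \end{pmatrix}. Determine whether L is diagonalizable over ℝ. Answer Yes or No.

Yes

Characteristic polynomial: p(t) = t^3 - 2t^2 - 21t - 18 = (t - 6)(t + 1)(t + 3).
All 3 eigenvalues are distinct, so L is diagonalizable.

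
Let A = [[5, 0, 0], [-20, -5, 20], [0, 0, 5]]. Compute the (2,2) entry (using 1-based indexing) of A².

Characteristic polynomial: λ^3 - 5λ^2 - 25λ + 125 = (λ - 5)^2(λ + 5), so the eigenvalues are -5, 5, 5.
λ=5: eigenvector (1, -2, 0).
λ=-5: eigenvector (0, 1, 0).
λ=5: eigenvector (0, 2, 1).
P = [[1, 0, 0], [-2, 1, 2], [0, 0, 1]], D = diag(5, -5, 5), P⁻¹ = [[1, 0, 0], [2, 1, -2], [0, 0, 1]].
A² = P·diag(25, 25, 25)·P⁻¹ = [[25, 0, 0], [0, 25, 0], [0, 0, 25]].
The requested entry is 25.

25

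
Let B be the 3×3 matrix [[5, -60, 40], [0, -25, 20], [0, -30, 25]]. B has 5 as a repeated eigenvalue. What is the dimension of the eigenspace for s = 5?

B − 5I = [[0, -60, 40], [0, -30, 20], [0, -30, 20]].
This matrix has rank 1, so its null space has dimension 3 − 1 = 2.

2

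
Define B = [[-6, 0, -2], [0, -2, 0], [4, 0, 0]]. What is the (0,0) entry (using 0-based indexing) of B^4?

Characteristic polynomial: t^3 + 8t^2 + 20t + 16 = (t + 2)^2(t + 4), so the eigenvalues are -4, -2, -2.
t=-4: eigenvector (1, 0, -1).
t=-2: eigenvector (0, 1, 0).
t=-2: eigenvector (-1, 0, 2).
P = [[1, 0, -1], [0, 1, 0], [-1, 0, 2]], D = diag(-4, -2, -2), P⁻¹ = [[2, 0, 1], [0, 1, 0], [1, 0, 1]].
B⁴ = P·diag(256, 16, 16)·P⁻¹ = [[496, 0, 240], [0, 16, 0], [-480, 0, -224]].
The requested entry is 496.

496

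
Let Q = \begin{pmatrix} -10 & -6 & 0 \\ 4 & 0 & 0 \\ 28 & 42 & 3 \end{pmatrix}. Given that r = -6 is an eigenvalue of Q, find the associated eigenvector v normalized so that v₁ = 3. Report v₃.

0

Q + 6I = [[-4, -6, 0], [4, 6, 0], [28, 42, 9]].
Solving (Q + 6I)v = 0 gives the eigenspace spanned by (3, -2, 0).
With v₁ = 3, v = (3, -2, 0), so v₃ = 0.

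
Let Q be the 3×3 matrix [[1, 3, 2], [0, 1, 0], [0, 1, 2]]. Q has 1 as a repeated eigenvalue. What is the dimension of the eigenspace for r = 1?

1

Q − 1I = [[0, 3, 2], [0, 0, 0], [0, 1, 1]].
This matrix has rank 2, so its null space has dimension 3 − 2 = 1.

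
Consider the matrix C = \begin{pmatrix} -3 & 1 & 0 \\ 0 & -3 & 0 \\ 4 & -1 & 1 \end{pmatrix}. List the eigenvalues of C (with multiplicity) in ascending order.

-3, -3, 1

Characteristic polynomial: p(r) = r^3 + 5r^2 + 3r - 9 = (r - 1)(r + 3)^2.
Roots (with multiplicity): -3, -3, 1.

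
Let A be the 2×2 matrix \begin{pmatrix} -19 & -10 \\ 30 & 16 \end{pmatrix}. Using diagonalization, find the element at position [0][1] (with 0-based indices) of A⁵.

-2050

Characteristic polynomial: r^2 + 3r - 4 = (r - 1)(r + 4), so the eigenvalues are -4, 1.
r=1: eigenvector (1, -2).
r=-4: eigenvector (2, -3).
P = [[1, 2], [-2, -3]], D = diag(1, -4), P⁻¹ = [[-3, -2], [2, 1]].
A⁵ = P·diag(1, -1024)·P⁻¹ = [[-4099, -2050], [6150, 3076]].
The requested entry is -2050.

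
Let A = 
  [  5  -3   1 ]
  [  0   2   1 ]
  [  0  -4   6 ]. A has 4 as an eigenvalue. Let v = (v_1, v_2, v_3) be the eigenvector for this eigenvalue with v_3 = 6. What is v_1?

3

A − 4I = [[1, -3, 1], [0, -2, 1], [0, -4, 2]].
Solving (A − 4I)v = 0 gives the eigenspace spanned by (3, 3, 6).
With v_3 = 6, v = (3, 3, 6), so v_1 = 3.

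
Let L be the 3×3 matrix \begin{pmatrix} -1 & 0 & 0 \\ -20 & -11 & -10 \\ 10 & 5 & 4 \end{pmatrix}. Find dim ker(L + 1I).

2

L + 1I = [[0, 0, 0], [-20, -10, -10], [10, 5, 5]].
This matrix has rank 1, so its null space has dimension 3 − 1 = 2.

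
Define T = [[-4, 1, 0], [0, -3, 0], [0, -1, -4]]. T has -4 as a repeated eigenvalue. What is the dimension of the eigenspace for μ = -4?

2

T + 4I = [[0, 1, 0], [0, 1, 0], [0, -1, 0]].
This matrix has rank 1, so its null space has dimension 3 − 1 = 2.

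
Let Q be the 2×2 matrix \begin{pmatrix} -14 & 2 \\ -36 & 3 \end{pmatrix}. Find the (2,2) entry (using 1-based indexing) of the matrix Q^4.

Characteristic polynomial: s^2 + 11s + 30 = (s + 5)(s + 6), so the eigenvalues are -6, -5.
s=-5: eigenvector (2, 9).
s=-6: eigenvector (1, 4).
P = [[2, 1], [9, 4]], D = diag(-5, -6), P⁻¹ = [[-4, 1], [9, -2]].
Q⁴ = P·diag(625, 1296)·P⁻¹ = [[6664, -1342], [24156, -4743]].
The requested entry is -4743.

-4743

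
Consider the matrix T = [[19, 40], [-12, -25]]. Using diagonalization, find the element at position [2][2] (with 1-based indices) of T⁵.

Characteristic polynomial: r^2 + 6r + 5 = (r + 1)(r + 5), so the eigenvalues are -5, -1.
r=-5: eigenvector (-5, 3).
r=-1: eigenvector (-2, 1).
P = [[-5, -2], [3, 1]], D = diag(-5, -1), P⁻¹ = [[1, 2], [-3, -5]].
T⁵ = P·diag(-3125, -1)·P⁻¹ = [[15619, 31240], [-9372, -18745]].
The requested entry is -18745.

-18745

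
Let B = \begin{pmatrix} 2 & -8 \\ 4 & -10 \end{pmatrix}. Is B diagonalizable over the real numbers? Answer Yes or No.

Yes

Characteristic polynomial: p(μ) = μ^2 + 8μ + 12 = (μ + 2)(μ + 6).
All 2 eigenvalues are distinct, so B is diagonalizable.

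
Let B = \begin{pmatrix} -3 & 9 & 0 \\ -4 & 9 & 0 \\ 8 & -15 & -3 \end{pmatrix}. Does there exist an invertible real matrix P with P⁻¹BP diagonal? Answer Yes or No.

No

Characteristic polynomial: p(λ) = λ^3 - 3λ^2 - 9λ + 27 = (λ - 3)^2(λ + 3).
λ = 3 has algebraic multiplicity 2; rank(B − 3I) = 2, so geometric multiplicity = 1.
Geometric multiplicity < algebraic multiplicity, so B is not diagonalizable.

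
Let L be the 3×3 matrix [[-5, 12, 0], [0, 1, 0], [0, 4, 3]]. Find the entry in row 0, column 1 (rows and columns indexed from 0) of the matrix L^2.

Characteristic polynomial: s^3 + s^2 - 17s + 15 = (s - 3)(s - 1)(s + 5), so the eigenvalues are -5, 1, 3.
s=3: eigenvector (0, 0, 1).
s=1: eigenvector (2, 1, -2).
s=-5: eigenvector (1, 0, 0).
P = [[0, 2, 1], [0, 1, 0], [1, -2, 0]], D = diag(3, 1, -5), P⁻¹ = [[0, 2, 1], [0, 1, 0], [1, -2, 0]].
L² = P·diag(9, 1, 25)·P⁻¹ = [[25, -48, 0], [0, 1, 0], [0, 16, 9]].
The requested entry is -48.

-48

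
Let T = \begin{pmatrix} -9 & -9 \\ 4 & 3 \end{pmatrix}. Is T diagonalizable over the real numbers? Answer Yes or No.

No

Characteristic polynomial: p(s) = s^2 + 6s + 9 = (s + 3)^2.
s = -3 has algebraic multiplicity 2; rank(T + 3I) = 1, so geometric multiplicity = 1.
Geometric multiplicity < algebraic multiplicity, so T is not diagonalizable.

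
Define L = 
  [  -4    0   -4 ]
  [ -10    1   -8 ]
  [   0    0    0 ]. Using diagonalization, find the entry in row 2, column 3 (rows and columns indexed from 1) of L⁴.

512

Characteristic polynomial: r^3 + 3r^2 - 4r = r(r - 1)(r + 4), so the eigenvalues are -4, 0, 1.
r=0: eigenvector (-1, -2, 1).
r=1: eigenvector (0, 1, 0).
r=-4: eigenvector (1, 2, 0).
P = [[-1, 0, 1], [-2, 1, 2], [1, 0, 0]], D = diag(0, 1, -4), P⁻¹ = [[0, 0, 1], [-2, 1, 0], [1, 0, 1]].
L⁴ = P·diag(0, 1, 256)·P⁻¹ = [[256, 0, 256], [510, 1, 512], [0, 0, 0]].
The requested entry is 512.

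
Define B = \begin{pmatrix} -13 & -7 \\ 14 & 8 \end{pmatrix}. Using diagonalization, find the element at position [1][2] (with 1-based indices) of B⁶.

Characteristic polynomial: t^2 + 5t - 6 = (t - 1)(t + 6), so the eigenvalues are -6, 1.
t=1: eigenvector (-1, 2).
t=-6: eigenvector (-1, 1).
P = [[-1, -1], [2, 1]], D = diag(1, -6), P⁻¹ = [[1, 1], [-2, -1]].
B⁶ = P·diag(1, 46656)·P⁻¹ = [[93311, 46655], [-93310, -46654]].
The requested entry is 46655.

46655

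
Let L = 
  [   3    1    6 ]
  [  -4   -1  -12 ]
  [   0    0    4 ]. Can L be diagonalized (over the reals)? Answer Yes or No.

No

Characteristic polynomial: p(μ) = μ^3 - 6μ^2 + 9μ - 4 = (μ - 4)(μ - 1)^2.
μ = 1 has algebraic multiplicity 2; rank(L − 1I) = 2, so geometric multiplicity = 1.
Geometric multiplicity < algebraic multiplicity, so L is not diagonalizable.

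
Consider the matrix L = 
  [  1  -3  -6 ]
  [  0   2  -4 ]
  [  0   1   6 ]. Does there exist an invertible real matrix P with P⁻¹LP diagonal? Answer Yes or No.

No

Characteristic polynomial: p(λ) = λ^3 - 9λ^2 + 24λ - 16 = (λ - 4)^2(λ - 1).
λ = 4 has algebraic multiplicity 2; rank(L − 4I) = 2, so geometric multiplicity = 1.
Geometric multiplicity < algebraic multiplicity, so L is not diagonalizable.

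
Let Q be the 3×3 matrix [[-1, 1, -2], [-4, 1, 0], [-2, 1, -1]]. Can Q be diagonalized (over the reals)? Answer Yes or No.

Characteristic polynomial: p(r) = r^3 + r^2 - r - 1 = (r - 1)(r + 1)^2.
r = -1 has algebraic multiplicity 2; rank(Q + 1I) = 2, so geometric multiplicity = 1.
Geometric multiplicity < algebraic multiplicity, so Q is not diagonalizable.

No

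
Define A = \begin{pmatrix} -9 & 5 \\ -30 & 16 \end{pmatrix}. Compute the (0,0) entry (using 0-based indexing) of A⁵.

Characteristic polynomial: r^2 - 7r + 6 = (r - 6)(r - 1), so the eigenvalues are 1, 6.
r=1: eigenvector (1, 2).
r=6: eigenvector (1, 3).
P = [[1, 1], [2, 3]], D = diag(1, 6), P⁻¹ = [[3, -1], [-2, 1]].
A⁵ = P·diag(1, 7776)·P⁻¹ = [[-15549, 7775], [-46650, 23326]].
The requested entry is -15549.

-15549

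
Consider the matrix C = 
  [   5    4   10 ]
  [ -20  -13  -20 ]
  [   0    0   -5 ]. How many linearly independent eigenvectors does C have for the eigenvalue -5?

2

C + 5I = [[10, 4, 10], [-20, -8, -20], [0, 0, 0]].
This matrix has rank 1, so its null space has dimension 3 − 1 = 2.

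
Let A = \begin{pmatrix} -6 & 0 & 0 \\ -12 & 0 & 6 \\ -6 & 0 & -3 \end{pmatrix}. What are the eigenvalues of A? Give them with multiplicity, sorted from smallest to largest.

Characteristic polynomial: p(r) = r^3 + 9r^2 + 18r = r(r + 3)(r + 6).
Roots (with multiplicity): -6, -3, 0.

-6, -3, 0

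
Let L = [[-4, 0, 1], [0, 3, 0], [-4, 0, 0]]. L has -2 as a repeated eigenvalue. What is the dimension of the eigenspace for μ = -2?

L + 2I = [[-2, 0, 1], [0, 5, 0], [-4, 0, 2]].
This matrix has rank 2, so its null space has dimension 3 − 2 = 1.

1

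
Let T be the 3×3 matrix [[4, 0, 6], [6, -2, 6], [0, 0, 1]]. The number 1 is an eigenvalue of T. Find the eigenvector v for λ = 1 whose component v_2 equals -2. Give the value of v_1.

T − 1I = [[3, 0, 6], [6, -3, 6], [0, 0, 0]].
Solving (T − 1I)v = 0 gives the eigenspace spanned by (-2, -2, 1).
With v_2 = -2, v = (-2, -2, 1), so v_1 = -2.

-2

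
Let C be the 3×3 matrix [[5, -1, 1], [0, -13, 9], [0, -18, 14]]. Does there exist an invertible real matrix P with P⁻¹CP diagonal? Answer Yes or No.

No

Characteristic polynomial: p(s) = s^3 - 6s^2 - 15s + 100 = (s - 5)^2(s + 4).
s = 5 has algebraic multiplicity 2; rank(C − 5I) = 2, so geometric multiplicity = 1.
Geometric multiplicity < algebraic multiplicity, so C is not diagonalizable.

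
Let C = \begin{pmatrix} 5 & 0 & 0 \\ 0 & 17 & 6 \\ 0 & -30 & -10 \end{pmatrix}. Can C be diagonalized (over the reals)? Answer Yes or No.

Yes

Characteristic polynomial: p(μ) = μ^3 - 12μ^2 + 45μ - 50 = (μ - 5)^2(μ - 2).
μ = 5 has algebraic multiplicity 2; rank(C − 5I) = 1, so geometric multiplicity = 2.
Every eigenvalue has geometric = algebraic multiplicity, so C is diagonalizable.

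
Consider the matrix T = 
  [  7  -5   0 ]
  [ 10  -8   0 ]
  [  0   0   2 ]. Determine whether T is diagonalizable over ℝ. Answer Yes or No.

Yes

Characteristic polynomial: p(λ) = λ^3 - λ^2 - 8λ + 12 = (λ - 2)^2(λ + 3).
λ = 2 has algebraic multiplicity 2; rank(T − 2I) = 1, so geometric multiplicity = 2.
Every eigenvalue has geometric = algebraic multiplicity, so T is diagonalizable.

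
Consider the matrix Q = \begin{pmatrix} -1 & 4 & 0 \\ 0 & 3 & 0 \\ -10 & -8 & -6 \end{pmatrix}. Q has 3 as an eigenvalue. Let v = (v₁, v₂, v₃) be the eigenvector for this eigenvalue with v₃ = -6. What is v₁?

Q − 3I = [[-4, 4, 0], [0, 0, 0], [-10, -8, -9]].
Solving (Q − 3I)v = 0 gives the eigenspace spanned by (3, 3, -6).
With v₃ = -6, v = (3, 3, -6), so v₁ = 3.

3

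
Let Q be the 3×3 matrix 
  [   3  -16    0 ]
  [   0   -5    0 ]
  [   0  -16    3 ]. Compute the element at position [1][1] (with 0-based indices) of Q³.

-125

Characteristic polynomial: t^3 - t^2 - 21t + 45 = (t - 3)^2(t + 5), so the eigenvalues are -5, 3, 3.
t=3: eigenvector (1, 0, 1).
t=-5: eigenvector (2, 1, 2).
t=3: eigenvector (1, 0, 0).
P = [[1, 2, 1], [0, 1, 0], [1, 2, 0]], D = diag(3, -5, 3), P⁻¹ = [[0, -2, 1], [0, 1, 0], [1, 0, -1]].
Q³ = P·diag(27, -125, 27)·P⁻¹ = [[27, -304, 0], [0, -125, 0], [0, -304, 27]].
The requested entry is -125.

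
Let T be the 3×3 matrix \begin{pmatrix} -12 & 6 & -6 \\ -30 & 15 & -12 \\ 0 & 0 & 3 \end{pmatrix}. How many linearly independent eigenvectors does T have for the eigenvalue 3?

2

T − 3I = [[-15, 6, -6], [-30, 12, -12], [0, 0, 0]].
This matrix has rank 1, so its null space has dimension 3 − 1 = 2.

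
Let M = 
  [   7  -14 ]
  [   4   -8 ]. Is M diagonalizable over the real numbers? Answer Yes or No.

Characteristic polynomial: p(r) = r^2 + r = r(r + 1).
All 2 eigenvalues are distinct, so M is diagonalizable.

Yes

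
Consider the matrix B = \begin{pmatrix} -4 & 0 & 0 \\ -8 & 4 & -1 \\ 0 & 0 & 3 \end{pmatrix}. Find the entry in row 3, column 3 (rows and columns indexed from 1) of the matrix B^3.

Characteristic polynomial: t^3 - 3t^2 - 16t + 48 = (t - 4)(t - 3)(t + 4), so the eigenvalues are -4, 3, 4.
t=4: eigenvector (0, 1, 0).
t=-4: eigenvector (1, 1, 0).
t=3: eigenvector (0, 1, 1).
P = [[0, 1, 0], [1, 1, 1], [0, 0, 1]], D = diag(4, -4, 3), P⁻¹ = [[-1, 1, -1], [1, 0, 0], [0, 0, 1]].
B³ = P·diag(64, -64, 27)·P⁻¹ = [[-64, 0, 0], [-128, 64, -37], [0, 0, 27]].
The requested entry is 27.

27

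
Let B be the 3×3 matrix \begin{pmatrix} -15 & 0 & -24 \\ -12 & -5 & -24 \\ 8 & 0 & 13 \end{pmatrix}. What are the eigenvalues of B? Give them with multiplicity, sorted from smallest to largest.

Characteristic polynomial: p(t) = t^3 + 7t^2 + 7t - 15 = (t - 1)(t + 3)(t + 5).
Roots (with multiplicity): -5, -3, 1.

-5, -3, 1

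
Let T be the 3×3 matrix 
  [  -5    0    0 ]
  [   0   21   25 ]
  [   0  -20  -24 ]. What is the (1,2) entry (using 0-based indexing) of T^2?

-75

Characteristic polynomial: s^3 + 8s^2 + 11s - 20 = (s - 1)(s + 4)(s + 5), so the eigenvalues are -5, -4, 1.
s=-5: eigenvector (1, 0, 0).
s=1: eigenvector (0, 5, -4).
s=-4: eigenvector (0, -1, 1).
P = [[1, 0, 0], [0, 5, -1], [0, -4, 1]], D = diag(-5, 1, -4), P⁻¹ = [[1, 0, 0], [0, 1, 1], [0, 4, 5]].
T² = P·diag(25, 1, 16)·P⁻¹ = [[25, 0, 0], [0, -59, -75], [0, 60, 76]].
The requested entry is -75.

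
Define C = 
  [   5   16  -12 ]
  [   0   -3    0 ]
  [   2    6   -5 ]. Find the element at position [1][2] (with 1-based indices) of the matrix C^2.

-40

Characteristic polynomial: s^3 + 3s^2 - s - 3 = (s - 1)(s + 1)(s + 3), so the eigenvalues are -3, -1, 1.
s=1: eigenvector (3, 0, 1).
s=-1: eigenvector (2, 0, 1).
s=-3: eigenvector (-5, 1, -2).
P = [[3, 2, -5], [0, 0, 1], [1, 1, -2]], D = diag(1, -1, -3), P⁻¹ = [[1, 1, -2], [-1, 1, 3], [0, 1, 0]].
C² = P·diag(1, 1, 9)·P⁻¹ = [[1, -40, 0], [0, 9, 0], [0, -16, 1]].
The requested entry is -40.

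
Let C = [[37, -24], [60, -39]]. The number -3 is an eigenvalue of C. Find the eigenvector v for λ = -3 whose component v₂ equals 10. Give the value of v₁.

6

C + 3I = [[40, -24], [60, -36]].
Solving (C + 3I)v = 0 gives the eigenspace spanned by (6, 10).
With v₂ = 10, v = (6, 10), so v₁ = 6.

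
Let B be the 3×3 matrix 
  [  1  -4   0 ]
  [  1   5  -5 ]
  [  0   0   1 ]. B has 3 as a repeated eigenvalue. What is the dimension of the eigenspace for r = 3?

B − 3I = [[-2, -4, 0], [1, 2, -5], [0, 0, -2]].
This matrix has rank 2, so its null space has dimension 3 − 2 = 1.

1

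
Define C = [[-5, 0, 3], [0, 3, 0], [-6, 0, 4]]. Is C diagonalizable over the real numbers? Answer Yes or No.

Yes

Characteristic polynomial: p(r) = r^3 - 2r^2 - 5r + 6 = (r - 3)(r - 1)(r + 2).
All 3 eigenvalues are distinct, so C is diagonalizable.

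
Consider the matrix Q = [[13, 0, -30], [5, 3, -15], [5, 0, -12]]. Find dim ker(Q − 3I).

2

Q − 3I = [[10, 0, -30], [5, 0, -15], [5, 0, -15]].
This matrix has rank 1, so its null space has dimension 3 − 1 = 2.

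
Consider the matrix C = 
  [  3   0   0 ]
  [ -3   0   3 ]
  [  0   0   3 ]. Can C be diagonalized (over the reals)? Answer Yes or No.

Yes

Characteristic polynomial: p(μ) = μ^3 - 6μ^2 + 9μ = μ(μ - 3)^2.
μ = 3 has algebraic multiplicity 2; rank(C − 3I) = 1, so geometric multiplicity = 2.
Every eigenvalue has geometric = algebraic multiplicity, so C is diagonalizable.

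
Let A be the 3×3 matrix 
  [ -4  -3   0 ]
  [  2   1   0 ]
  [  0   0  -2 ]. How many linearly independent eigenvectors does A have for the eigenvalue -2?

A + 2I = [[-2, -3, 0], [2, 3, 0], [0, 0, 0]].
This matrix has rank 1, so its null space has dimension 3 − 1 = 2.

2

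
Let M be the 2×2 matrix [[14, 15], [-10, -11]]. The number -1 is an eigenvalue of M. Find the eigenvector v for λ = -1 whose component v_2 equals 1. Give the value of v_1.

M + 1I = [[15, 15], [-10, -10]].
Solving (M + 1I)v = 0 gives the eigenspace spanned by (-1, 1).
With v_2 = 1, v = (-1, 1), so v_1 = -1.

-1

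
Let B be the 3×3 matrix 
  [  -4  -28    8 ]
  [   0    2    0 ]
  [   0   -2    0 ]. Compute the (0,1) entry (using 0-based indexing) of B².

Characteristic polynomial: λ^3 + 2λ^2 - 8λ = λ(λ - 2)(λ + 4), so the eigenvalues are -4, 0, 2.
λ=-4: eigenvector (1, 0, 0).
λ=0: eigenvector (2, 0, 1).
λ=2: eigenvector (-6, 1, -1).
P = [[1, 2, -6], [0, 0, 1], [0, 1, -1]], D = diag(-4, 0, 2), P⁻¹ = [[1, 4, -2], [0, 1, 1], [0, 1, 0]].
B² = P·diag(16, 0, 4)·P⁻¹ = [[16, 40, -32], [0, 4, 0], [0, -4, 0]].
The requested entry is 40.

40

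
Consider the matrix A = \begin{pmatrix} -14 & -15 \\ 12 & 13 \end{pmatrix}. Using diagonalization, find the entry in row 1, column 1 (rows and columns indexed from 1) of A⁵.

Characteristic polynomial: t^2 + t - 2 = (t - 1)(t + 2), so the eigenvalues are -2, 1.
t=1: eigenvector (-1, 1).
t=-2: eigenvector (-5, 4).
P = [[-1, -5], [1, 4]], D = diag(1, -2), P⁻¹ = [[4, 5], [-1, -1]].
A⁵ = P·diag(1, -32)·P⁻¹ = [[-164, -165], [132, 133]].
The requested entry is -164.

-164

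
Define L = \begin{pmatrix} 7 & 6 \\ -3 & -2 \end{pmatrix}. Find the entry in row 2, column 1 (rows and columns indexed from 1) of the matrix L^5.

Characteristic polynomial: μ^2 - 5μ + 4 = (μ - 4)(μ - 1), so the eigenvalues are 1, 4.
μ=4: eigenvector (2, -1).
μ=1: eigenvector (1, -1).
P = [[2, 1], [-1, -1]], D = diag(4, 1), P⁻¹ = [[1, 1], [-1, -2]].
L⁵ = P·diag(1024, 1)·P⁻¹ = [[2047, 2046], [-1023, -1022]].
The requested entry is -1023.

-1023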